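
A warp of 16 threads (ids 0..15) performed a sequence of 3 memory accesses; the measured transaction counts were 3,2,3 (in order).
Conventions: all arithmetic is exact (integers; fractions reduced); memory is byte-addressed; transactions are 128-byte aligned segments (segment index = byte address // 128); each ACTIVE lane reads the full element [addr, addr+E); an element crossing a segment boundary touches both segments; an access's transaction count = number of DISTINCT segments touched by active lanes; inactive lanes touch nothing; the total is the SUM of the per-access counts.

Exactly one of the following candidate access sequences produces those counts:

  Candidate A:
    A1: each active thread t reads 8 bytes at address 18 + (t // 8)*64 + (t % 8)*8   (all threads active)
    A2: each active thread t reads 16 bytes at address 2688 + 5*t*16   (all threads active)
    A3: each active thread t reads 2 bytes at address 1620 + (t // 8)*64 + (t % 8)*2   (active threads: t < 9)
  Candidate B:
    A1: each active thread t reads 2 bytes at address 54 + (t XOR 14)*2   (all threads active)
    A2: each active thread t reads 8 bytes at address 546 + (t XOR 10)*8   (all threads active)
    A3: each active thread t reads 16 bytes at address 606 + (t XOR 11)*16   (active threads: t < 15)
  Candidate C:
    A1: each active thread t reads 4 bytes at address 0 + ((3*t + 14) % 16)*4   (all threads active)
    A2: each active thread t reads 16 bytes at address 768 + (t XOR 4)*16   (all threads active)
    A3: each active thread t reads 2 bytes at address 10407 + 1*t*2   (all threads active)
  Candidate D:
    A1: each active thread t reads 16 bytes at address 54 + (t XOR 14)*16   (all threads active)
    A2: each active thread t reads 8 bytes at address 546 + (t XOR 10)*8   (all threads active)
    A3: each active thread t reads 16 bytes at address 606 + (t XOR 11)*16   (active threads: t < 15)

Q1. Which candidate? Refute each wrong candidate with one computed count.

A: A1 gives 2 transactions, not 3
B: A1 gives 1 transaction, not 3
C: A1 gives 1 transaction, not 3
D: all counts match (3,2,3)

Answer: D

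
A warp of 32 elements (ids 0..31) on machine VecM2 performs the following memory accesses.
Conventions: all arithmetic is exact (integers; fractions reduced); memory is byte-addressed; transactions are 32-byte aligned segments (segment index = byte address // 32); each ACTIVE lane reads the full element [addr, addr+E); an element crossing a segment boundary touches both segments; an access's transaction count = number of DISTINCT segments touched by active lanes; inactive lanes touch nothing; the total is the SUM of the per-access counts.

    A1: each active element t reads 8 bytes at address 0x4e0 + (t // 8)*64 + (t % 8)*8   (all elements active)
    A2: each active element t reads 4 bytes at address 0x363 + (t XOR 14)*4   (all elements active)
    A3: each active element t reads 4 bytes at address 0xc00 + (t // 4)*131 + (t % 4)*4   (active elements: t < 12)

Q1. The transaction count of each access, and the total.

A1: 8 transactions
A2: 5 transactions
A3: 3 transactions

Answer: 8,5,3; total 16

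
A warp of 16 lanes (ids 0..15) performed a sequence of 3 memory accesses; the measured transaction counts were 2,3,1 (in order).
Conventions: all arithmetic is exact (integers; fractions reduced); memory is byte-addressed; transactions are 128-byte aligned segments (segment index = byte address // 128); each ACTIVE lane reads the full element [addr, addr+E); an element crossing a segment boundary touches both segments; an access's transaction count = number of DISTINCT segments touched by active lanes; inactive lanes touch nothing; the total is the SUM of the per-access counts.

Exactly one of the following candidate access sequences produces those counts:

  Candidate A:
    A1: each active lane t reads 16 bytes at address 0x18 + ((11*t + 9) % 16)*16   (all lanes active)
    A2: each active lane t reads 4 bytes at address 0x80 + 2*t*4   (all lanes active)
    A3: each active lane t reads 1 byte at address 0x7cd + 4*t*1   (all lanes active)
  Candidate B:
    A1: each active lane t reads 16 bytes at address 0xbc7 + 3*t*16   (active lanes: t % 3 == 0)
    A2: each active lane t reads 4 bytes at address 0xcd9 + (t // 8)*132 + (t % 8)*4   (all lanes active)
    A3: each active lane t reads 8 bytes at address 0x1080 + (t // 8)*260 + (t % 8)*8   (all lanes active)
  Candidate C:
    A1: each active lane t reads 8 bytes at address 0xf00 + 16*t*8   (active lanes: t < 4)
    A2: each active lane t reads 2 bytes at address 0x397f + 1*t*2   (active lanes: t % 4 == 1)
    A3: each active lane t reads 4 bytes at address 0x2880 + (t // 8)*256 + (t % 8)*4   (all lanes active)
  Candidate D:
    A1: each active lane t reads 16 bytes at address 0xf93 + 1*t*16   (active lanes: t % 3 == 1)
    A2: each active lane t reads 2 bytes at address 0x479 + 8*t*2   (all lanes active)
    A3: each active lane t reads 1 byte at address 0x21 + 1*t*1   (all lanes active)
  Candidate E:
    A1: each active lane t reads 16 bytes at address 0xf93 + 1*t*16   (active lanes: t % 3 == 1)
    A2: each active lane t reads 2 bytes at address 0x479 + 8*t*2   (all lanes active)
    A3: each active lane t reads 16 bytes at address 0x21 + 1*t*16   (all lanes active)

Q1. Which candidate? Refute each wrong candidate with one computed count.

A: A1 gives 3 transactions, not 2
B: A1 gives 7 transactions, not 2
C: A1 gives 4 transactions, not 2
E: A3 gives 3 transactions, not 1
D: all counts match (2,3,1)

Answer: D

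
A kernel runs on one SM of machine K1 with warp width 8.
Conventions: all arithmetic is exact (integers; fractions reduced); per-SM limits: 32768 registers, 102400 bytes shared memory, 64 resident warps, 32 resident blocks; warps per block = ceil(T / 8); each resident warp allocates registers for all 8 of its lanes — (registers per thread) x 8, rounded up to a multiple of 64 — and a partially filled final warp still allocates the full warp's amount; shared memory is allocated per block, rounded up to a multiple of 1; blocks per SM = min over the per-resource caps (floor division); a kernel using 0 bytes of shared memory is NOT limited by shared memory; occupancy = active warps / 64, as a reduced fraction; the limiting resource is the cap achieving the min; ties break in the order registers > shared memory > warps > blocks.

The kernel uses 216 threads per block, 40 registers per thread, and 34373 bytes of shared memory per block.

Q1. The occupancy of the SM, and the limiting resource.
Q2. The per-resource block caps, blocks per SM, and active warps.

Answer: occupancy 27/32, limited by shared memory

registers: 3 blocks
shared memory: 2 blocks
warps: 2 blocks
blocks: 32 blocks

Answer: 2 blocks, 54 active warps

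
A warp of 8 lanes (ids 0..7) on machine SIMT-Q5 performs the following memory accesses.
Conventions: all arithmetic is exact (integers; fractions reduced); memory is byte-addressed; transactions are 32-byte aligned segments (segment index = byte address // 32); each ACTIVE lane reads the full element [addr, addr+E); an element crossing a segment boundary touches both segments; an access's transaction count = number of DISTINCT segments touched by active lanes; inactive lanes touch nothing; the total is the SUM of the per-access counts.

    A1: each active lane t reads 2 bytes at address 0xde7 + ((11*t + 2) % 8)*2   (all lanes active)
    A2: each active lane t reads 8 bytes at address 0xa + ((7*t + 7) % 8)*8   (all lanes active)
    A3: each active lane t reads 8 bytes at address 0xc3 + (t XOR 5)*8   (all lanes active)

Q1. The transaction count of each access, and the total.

A1: 1 transaction
A2: 3 transactions
A3: 3 transactions

Answer: 1,3,3; total 7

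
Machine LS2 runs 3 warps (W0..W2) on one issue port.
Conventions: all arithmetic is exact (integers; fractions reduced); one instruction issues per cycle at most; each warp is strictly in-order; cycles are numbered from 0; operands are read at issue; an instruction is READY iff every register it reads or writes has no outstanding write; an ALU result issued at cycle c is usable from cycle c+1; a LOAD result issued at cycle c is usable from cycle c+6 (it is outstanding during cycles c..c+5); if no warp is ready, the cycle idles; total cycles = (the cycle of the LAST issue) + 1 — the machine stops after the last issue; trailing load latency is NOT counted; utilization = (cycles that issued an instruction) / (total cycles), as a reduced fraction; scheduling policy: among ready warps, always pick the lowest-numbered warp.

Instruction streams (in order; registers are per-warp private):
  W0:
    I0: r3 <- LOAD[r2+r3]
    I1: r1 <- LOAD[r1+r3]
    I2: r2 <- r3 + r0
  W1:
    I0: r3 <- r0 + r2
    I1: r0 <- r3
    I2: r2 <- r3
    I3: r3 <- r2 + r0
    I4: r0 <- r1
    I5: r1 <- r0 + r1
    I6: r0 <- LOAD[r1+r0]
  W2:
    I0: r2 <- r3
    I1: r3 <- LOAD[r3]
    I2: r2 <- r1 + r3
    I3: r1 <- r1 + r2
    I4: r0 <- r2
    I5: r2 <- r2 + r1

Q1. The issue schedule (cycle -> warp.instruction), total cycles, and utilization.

cycle 0: W0.I0
cycle 1: W1.I0
cycle 2: W1.I1
cycle 3: W1.I2
cycle 4: W1.I3
cycle 5: W1.I4
cycle 6: W0.I1
cycle 7: W0.I2
cycle 8: W1.I5
cycle 9: W1.I6
cycle 10: W2.I0
cycle 11: W2.I1
cycle 12: idle
cycle 13: idle
cycle 14: idle
cycle 15: idle
cycle 16: idle
cycle 17: W2.I2
cycle 18: W2.I3
cycle 19: W2.I4
cycle 20: W2.I5

Answer: 21 cycles, utilization 16/21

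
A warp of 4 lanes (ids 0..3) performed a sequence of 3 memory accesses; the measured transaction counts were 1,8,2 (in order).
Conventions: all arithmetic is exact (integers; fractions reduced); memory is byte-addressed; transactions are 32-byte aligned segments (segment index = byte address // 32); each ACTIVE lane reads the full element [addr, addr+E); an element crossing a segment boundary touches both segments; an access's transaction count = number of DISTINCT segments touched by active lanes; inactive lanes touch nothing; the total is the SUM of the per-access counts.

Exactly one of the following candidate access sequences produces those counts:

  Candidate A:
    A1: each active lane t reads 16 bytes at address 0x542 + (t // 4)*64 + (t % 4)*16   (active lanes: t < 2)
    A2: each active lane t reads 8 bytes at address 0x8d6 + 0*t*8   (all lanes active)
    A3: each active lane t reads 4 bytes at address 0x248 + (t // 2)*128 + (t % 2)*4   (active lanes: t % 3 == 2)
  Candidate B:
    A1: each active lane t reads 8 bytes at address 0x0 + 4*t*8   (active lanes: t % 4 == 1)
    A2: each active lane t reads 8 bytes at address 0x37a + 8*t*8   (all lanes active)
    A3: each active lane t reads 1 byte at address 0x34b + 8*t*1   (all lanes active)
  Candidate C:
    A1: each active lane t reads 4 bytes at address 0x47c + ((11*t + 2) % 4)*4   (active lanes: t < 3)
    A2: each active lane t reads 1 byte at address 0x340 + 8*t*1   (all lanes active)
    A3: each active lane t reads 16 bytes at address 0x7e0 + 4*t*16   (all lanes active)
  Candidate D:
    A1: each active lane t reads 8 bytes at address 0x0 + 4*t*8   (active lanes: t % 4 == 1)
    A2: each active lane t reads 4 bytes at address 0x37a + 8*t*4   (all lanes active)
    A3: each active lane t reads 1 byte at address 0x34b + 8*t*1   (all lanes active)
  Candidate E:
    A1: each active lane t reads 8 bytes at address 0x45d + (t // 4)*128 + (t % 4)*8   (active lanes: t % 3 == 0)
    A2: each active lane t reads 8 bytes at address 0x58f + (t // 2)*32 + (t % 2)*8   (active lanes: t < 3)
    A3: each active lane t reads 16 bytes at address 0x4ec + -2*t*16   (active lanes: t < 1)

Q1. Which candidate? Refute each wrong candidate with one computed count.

A: A1 gives 2 transactions, not 1
C: A1 gives 2 transactions, not 1
D: A2 gives 4 transactions, not 8
E: A1 gives 2 transactions, not 1
B: all counts match (1,8,2)

Answer: B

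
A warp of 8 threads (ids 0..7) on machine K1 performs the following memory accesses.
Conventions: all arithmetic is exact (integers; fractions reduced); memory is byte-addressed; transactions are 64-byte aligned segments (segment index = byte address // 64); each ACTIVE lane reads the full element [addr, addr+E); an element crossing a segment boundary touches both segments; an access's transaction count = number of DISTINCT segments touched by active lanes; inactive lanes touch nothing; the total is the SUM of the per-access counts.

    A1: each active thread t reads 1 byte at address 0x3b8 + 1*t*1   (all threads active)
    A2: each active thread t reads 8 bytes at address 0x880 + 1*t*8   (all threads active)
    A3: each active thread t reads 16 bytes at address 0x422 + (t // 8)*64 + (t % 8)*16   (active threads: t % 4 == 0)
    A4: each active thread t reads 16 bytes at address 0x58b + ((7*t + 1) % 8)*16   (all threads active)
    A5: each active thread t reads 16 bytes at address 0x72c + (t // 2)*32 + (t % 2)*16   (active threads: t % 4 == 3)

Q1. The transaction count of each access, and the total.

A1: 1 transaction
A2: 1 transaction
A3: 2 transactions
A4: 3 transactions
A5: 2 transactions

Answer: 1,1,2,3,2; total 9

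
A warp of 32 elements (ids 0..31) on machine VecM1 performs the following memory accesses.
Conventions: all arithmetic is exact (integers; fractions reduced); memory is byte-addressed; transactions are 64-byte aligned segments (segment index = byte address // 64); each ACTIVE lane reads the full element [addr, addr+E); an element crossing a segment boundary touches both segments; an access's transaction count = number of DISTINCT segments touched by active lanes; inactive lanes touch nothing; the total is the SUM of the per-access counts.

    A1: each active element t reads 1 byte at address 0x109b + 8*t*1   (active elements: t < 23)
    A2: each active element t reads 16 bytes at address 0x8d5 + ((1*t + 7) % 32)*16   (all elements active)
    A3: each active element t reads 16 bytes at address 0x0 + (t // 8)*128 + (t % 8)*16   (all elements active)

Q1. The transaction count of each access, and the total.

A1: 4 transactions
A2: 9 transactions
A3: 8 transactions

Answer: 4,9,8; total 21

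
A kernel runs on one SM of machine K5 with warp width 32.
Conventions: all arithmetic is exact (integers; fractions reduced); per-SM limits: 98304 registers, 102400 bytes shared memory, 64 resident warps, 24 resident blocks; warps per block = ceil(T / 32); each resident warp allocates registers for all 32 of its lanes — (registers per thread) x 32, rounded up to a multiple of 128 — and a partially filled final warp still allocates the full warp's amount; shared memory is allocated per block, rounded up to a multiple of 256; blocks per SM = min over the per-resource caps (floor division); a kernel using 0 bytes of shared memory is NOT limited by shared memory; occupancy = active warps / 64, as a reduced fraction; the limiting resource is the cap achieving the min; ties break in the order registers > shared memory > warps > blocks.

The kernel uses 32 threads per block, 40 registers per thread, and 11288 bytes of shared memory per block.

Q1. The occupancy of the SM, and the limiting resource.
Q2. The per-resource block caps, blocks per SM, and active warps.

Answer: occupancy 1/8, limited by shared memory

registers: 76 blocks
shared memory: 8 blocks
warps: 64 blocks
blocks: 24 blocks

Answer: 8 blocks, 8 active warps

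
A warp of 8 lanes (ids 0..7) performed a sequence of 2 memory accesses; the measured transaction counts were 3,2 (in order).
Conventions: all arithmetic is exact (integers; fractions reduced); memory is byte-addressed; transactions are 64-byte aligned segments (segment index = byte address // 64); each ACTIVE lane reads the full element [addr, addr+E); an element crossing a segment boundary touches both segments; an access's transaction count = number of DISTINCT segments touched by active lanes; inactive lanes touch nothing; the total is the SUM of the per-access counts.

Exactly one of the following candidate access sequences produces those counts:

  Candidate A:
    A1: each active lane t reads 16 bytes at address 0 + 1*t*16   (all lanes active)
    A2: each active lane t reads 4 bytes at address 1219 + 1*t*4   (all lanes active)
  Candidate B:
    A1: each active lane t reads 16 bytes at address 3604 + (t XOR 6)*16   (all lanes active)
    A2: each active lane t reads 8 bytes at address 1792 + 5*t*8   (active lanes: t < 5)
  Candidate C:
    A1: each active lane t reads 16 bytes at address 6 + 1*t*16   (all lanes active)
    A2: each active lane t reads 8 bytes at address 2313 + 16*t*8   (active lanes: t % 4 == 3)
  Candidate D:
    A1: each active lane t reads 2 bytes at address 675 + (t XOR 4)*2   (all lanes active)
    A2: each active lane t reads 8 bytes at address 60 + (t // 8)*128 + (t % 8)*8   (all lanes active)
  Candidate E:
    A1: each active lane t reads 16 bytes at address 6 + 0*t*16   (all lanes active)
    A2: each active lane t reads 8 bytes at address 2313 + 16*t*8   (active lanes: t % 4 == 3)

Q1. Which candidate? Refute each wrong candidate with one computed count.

A: A1 gives 2 transactions, not 3
B: A2 gives 3 transactions, not 2
D: A1 gives 1 transaction, not 3
E: A1 gives 1 transaction, not 3
C: all counts match (3,2)

Answer: C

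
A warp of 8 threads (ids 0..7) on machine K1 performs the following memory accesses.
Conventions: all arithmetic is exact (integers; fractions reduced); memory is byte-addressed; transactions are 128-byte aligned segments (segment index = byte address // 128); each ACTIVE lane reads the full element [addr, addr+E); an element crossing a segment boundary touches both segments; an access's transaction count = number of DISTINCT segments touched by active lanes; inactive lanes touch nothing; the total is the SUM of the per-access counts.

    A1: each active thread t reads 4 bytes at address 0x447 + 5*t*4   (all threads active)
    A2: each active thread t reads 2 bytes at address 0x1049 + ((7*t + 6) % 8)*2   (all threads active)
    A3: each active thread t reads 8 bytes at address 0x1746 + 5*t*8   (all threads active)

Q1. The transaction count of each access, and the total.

A1: 2 transactions
A2: 1 transaction
A3: 3 transactions

Answer: 2,1,3; total 6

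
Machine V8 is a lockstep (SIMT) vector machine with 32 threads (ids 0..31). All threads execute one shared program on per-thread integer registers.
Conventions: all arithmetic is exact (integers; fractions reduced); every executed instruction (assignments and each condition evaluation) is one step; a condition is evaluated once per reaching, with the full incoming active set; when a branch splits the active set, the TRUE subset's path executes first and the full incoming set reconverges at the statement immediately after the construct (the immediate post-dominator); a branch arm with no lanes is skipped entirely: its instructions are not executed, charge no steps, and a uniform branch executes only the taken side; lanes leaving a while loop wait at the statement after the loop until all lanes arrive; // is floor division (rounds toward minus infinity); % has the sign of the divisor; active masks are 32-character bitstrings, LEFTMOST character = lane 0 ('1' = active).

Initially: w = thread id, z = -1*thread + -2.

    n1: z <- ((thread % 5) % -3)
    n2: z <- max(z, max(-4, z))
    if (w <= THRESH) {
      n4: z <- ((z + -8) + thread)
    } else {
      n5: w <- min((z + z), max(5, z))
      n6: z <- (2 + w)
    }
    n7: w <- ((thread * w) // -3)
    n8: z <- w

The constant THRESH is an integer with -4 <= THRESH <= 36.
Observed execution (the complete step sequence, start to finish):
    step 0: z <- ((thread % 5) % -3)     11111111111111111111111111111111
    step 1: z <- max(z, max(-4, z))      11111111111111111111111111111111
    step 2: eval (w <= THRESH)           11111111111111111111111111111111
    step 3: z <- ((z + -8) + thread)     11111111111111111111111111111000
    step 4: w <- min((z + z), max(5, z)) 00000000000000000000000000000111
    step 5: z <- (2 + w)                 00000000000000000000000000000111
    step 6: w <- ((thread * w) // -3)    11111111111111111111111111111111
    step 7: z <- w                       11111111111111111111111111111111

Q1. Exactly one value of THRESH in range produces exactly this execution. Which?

Answer: THRESH = 28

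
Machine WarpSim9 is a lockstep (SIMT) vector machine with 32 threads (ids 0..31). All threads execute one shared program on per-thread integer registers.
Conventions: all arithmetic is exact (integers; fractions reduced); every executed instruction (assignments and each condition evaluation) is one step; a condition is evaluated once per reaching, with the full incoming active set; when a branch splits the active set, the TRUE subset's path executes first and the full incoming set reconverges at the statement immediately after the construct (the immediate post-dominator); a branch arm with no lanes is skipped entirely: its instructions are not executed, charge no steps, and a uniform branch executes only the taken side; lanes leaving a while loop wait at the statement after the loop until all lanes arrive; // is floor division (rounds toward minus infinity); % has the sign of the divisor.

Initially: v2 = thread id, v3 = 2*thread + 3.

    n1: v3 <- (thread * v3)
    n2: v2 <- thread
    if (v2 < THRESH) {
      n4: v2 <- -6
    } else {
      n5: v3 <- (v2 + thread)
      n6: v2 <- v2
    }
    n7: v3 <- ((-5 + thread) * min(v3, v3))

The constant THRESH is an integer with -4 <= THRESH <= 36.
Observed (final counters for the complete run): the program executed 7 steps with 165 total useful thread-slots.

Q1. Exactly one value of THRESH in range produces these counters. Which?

Answer: THRESH = 27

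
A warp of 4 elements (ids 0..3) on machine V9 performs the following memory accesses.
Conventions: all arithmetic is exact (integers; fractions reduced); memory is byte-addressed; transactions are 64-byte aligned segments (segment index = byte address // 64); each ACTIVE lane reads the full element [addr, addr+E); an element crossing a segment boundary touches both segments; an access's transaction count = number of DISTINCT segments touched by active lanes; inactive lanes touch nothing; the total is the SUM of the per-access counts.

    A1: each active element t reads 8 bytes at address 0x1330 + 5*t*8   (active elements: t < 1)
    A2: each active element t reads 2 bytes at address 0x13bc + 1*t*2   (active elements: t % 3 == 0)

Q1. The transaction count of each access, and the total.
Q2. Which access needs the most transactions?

A1: 1 transaction
A2: 2 transactions

Answer: 1,2; total 3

Answer: A2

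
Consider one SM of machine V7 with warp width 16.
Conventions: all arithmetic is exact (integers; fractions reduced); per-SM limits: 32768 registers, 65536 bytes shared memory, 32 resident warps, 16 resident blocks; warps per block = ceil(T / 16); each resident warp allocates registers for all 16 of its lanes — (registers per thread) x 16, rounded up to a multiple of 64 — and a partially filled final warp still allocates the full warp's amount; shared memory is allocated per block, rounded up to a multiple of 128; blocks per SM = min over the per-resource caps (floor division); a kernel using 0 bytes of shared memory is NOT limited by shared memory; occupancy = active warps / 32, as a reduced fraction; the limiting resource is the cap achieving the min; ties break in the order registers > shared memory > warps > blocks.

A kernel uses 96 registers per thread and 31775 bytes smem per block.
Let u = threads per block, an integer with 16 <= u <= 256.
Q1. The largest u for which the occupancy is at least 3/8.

Answer: u = 256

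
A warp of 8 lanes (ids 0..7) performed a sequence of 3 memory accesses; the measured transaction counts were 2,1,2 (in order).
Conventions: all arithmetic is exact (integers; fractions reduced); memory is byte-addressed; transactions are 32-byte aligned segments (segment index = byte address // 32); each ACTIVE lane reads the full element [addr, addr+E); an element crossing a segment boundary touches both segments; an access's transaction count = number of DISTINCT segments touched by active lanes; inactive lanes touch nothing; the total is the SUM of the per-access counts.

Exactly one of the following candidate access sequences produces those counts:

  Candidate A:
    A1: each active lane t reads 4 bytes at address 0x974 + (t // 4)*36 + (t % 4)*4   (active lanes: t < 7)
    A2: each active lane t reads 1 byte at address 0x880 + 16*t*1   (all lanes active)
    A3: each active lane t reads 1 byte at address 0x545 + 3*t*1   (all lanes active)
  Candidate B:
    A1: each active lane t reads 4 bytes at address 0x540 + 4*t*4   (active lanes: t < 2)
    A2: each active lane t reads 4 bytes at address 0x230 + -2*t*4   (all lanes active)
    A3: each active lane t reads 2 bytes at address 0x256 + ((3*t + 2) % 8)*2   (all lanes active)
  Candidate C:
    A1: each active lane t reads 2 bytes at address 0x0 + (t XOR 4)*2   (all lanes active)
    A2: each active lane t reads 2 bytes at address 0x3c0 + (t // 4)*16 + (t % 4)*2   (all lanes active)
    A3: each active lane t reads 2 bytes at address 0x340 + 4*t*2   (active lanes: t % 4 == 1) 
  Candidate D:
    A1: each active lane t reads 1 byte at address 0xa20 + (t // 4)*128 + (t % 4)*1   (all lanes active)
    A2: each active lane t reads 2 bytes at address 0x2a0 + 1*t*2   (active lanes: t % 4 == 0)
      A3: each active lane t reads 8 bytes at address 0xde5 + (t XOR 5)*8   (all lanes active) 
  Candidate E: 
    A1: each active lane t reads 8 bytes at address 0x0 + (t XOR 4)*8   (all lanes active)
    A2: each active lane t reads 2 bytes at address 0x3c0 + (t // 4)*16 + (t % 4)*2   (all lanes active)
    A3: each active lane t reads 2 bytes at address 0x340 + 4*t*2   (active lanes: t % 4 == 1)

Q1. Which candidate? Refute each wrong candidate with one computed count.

A: A1 gives 3 transactions, not 2
B: A1 gives 1 transaction, not 2
C: A1 gives 1 transaction, not 2
D: A3 gives 3 transactions, not 2
E: all counts match (2,1,2)

Answer: E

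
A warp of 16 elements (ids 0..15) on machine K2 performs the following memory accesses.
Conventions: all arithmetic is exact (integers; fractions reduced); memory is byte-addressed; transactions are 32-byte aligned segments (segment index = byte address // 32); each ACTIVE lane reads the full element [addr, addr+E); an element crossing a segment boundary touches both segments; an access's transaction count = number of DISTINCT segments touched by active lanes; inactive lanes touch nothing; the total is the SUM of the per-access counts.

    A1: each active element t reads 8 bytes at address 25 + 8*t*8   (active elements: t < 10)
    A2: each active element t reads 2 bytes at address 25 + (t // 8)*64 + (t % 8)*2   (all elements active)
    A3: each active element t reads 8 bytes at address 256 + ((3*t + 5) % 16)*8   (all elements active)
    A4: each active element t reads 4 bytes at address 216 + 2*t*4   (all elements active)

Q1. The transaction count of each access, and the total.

A1: 20 transactions
A2: 4 transactions
A3: 4 transactions
A4: 5 transactions

Answer: 20,4,4,5; total 33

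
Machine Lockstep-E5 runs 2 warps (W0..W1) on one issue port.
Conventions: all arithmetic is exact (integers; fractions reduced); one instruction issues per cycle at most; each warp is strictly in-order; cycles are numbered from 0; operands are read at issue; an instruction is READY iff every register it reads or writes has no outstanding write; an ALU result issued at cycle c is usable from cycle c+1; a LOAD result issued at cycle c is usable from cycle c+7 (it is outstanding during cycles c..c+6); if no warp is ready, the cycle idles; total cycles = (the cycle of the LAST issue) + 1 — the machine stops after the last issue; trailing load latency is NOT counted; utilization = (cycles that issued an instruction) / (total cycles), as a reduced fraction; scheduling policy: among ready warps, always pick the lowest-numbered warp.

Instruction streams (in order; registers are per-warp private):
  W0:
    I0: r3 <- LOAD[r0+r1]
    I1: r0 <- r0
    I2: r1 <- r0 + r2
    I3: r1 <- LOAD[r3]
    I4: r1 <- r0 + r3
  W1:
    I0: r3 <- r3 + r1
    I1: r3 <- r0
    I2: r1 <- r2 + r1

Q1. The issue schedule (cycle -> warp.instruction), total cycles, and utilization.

cycle 0: W0.I0
cycle 1: W0.I1
cycle 2: W0.I2
cycle 3: W1.I0
cycle 4: W1.I1
cycle 5: W1.I2
cycle 6: idle
cycle 7: W0.I3
cycle 8: idle
cycle 9: idle
cycle 10: idle
cycle 11: idle
cycle 12: idle
cycle 13: idle
cycle 14: W0.I4

Answer: 15 cycles, utilization 8/15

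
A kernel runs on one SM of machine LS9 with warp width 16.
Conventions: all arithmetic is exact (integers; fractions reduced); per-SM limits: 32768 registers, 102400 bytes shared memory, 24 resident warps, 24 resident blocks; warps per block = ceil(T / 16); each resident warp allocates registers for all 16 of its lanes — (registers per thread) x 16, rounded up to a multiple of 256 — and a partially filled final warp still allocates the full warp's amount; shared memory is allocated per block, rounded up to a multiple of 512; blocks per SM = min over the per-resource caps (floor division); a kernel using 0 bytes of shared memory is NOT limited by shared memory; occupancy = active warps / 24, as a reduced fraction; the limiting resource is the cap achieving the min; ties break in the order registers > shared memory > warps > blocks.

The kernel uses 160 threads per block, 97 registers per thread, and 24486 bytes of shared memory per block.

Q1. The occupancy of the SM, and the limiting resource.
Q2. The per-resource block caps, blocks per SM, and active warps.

Answer: occupancy 5/12, limited by registers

registers: 1 block
shared memory: 4 blocks
warps: 2 blocks
blocks: 24 blocks

Answer: 1 block, 10 active warps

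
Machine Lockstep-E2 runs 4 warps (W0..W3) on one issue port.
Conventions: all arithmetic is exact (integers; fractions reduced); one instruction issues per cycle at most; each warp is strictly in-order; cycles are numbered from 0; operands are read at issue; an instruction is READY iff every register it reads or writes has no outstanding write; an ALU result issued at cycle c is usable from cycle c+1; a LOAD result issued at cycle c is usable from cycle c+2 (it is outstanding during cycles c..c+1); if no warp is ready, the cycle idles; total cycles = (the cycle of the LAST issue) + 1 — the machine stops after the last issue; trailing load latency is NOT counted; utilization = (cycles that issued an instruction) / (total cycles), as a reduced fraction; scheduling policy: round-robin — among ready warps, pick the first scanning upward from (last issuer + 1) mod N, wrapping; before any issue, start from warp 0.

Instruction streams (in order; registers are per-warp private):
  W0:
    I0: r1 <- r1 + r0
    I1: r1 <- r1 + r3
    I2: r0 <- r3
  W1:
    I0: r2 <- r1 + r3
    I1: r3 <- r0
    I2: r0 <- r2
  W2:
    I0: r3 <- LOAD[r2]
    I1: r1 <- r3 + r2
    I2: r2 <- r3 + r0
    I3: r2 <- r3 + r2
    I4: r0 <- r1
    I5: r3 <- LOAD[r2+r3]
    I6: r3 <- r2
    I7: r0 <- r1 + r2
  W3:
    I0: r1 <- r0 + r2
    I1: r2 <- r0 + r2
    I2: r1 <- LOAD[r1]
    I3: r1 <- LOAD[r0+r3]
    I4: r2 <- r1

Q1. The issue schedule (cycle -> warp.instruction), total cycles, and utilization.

cycle 0: W0.I0
cycle 1: W1.I0
cycle 2: W2.I0
cycle 3: W3.I0
cycle 4: W0.I1
cycle 5: W1.I1
cycle 6: W2.I1
cycle 7: W3.I1
cycle 8: W0.I2
cycle 9: W1.I2
cycle 10: W2.I2
cycle 11: W3.I2
cycle 12: W2.I3
cycle 13: W3.I3
cycle 14: W2.I4
cycle 15: W3.I4
cycle 16: W2.I5
cycle 17: idle
cycle 18: W2.I6
cycle 19: W2.I7

Answer: 20 cycles, utilization 19/20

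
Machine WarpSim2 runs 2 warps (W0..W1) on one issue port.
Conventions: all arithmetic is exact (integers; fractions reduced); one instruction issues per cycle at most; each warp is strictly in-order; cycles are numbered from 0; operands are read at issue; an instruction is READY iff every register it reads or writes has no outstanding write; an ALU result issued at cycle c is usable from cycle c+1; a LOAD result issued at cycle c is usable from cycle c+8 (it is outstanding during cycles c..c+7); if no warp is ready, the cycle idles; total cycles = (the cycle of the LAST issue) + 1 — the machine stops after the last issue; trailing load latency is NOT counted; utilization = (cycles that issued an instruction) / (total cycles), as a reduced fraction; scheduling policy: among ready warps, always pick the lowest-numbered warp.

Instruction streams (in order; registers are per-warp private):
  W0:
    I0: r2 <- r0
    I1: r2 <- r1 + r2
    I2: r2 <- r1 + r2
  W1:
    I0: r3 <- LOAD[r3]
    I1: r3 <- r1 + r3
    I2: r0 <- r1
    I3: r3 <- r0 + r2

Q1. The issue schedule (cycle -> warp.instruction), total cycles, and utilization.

cycle 0: W0.I0
cycle 1: W0.I1
cycle 2: W0.I2
cycle 3: W1.I0
cycle 4: idle
cycle 5: idle
cycle 6: idle
cycle 7: idle
cycle 8: idle
cycle 9: idle
cycle 10: idle
cycle 11: W1.I1
cycle 12: W1.I2
cycle 13: W1.I3

Answer: 14 cycles, utilization 1/2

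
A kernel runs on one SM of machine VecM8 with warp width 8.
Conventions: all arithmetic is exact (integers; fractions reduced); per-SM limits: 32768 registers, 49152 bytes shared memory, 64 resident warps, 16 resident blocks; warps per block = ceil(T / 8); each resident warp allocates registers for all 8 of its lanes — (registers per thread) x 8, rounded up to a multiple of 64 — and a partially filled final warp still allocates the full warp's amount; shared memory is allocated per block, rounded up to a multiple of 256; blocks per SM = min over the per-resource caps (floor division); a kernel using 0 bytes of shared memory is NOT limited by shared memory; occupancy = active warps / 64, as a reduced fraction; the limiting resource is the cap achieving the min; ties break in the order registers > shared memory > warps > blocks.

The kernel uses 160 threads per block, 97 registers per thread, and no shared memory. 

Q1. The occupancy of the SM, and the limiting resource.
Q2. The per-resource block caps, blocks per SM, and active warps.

Answer: occupancy 5/16, limited by registers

registers: 1 block
shared memory: no limit (kernel uses none)
warps: 3 blocks
blocks: 16 blocks

Answer: 1 block, 20 active warps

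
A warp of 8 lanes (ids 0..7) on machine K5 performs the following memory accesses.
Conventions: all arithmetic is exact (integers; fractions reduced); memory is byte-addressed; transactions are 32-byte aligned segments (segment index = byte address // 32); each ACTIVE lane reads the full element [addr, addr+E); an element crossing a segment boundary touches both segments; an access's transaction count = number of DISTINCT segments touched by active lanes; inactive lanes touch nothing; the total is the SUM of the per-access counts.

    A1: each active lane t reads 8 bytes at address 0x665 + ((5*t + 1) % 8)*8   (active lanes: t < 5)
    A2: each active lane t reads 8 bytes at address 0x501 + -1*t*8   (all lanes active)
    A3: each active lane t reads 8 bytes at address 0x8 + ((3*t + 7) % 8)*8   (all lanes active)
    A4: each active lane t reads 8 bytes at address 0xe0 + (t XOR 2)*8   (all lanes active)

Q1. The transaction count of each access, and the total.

A1: 2 transactions
A2: 3 transactions
A3: 3 transactions
A4: 2 transactions

Answer: 2,3,3,2; total 10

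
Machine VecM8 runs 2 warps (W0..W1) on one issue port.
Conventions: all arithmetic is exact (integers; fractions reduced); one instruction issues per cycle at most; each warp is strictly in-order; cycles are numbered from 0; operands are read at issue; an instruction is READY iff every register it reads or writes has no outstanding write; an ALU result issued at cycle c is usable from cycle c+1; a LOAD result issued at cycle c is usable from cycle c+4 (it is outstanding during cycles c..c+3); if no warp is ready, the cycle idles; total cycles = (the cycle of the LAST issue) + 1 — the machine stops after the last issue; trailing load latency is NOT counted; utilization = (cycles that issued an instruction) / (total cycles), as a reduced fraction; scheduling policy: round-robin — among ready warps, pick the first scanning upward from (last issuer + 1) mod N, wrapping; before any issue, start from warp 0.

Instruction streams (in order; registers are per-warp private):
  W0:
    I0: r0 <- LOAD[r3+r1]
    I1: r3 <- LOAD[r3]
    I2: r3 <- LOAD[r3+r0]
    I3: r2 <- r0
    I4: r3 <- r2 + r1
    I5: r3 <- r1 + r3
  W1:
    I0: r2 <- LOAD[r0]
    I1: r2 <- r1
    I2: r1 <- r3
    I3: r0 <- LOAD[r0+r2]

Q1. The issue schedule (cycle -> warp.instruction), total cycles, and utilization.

cycle 0: W0.I0
cycle 1: W1.I0
cycle 2: W0.I1
cycle 3: idle
cycle 4: idle
cycle 5: W1.I1
cycle 6: W0.I2
cycle 7: W1.I2
cycle 8: W0.I3
cycle 9: W1.I3
cycle 10: W0.I4
cycle 11: W0.I5

Answer: 12 cycles, utilization 5/6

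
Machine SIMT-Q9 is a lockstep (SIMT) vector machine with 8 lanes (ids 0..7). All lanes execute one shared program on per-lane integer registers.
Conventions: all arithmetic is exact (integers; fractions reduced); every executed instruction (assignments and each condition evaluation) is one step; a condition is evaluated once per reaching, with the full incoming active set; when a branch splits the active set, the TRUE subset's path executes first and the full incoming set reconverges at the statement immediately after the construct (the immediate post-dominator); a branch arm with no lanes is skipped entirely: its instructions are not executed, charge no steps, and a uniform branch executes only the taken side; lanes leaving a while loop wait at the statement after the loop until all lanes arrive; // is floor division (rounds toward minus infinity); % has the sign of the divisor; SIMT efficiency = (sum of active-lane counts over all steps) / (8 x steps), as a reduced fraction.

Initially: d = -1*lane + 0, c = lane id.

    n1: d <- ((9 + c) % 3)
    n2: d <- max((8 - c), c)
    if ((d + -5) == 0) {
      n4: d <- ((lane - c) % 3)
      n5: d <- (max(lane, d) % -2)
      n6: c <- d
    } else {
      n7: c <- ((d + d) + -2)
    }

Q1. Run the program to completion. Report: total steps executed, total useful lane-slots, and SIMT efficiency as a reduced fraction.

Answer: 7 steps, 36 useful, 9/14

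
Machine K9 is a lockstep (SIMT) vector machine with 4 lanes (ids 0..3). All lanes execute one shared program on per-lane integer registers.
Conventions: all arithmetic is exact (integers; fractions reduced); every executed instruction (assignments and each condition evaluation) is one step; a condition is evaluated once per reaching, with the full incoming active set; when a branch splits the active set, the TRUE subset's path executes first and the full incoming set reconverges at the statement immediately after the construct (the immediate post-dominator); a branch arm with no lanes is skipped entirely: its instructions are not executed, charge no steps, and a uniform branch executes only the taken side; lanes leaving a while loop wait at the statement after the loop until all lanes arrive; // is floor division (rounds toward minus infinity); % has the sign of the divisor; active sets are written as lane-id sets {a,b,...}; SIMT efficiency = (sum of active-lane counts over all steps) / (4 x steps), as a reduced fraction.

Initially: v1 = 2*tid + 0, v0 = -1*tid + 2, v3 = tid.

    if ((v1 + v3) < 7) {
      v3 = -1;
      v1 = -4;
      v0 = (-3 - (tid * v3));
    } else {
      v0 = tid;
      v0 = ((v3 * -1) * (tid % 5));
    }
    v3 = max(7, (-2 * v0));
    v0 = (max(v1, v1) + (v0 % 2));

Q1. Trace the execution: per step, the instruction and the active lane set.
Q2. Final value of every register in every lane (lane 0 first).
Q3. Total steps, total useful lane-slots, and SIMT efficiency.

step 0: eval ((v1 + v3) < 7)         {0,1,2,3}
step 1: v3 <- -1                     {0,1,2}
step 2: v1 <- -4                     {0,1,2}
step 3: v0 <- (-3 - (tid * v3))      {0,1,2}
step 4: v0 <- tid                    {3}
step 5: v0 <- ((v3 * -1) * (tid % 5)) {3}
step 6: v3 <- max(7, (-2 * v0))      {0,1,2,3}
step 7: v0 <- (max(v1, v1) + (v0 % 2)) {0,1,2,3}

Answer: 8 steps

v1: -4,-4,-4,6
v0: -3,-4,-3,7
v3: 7,7,7,18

steps = 8; useful = 23; efficiency = 23/32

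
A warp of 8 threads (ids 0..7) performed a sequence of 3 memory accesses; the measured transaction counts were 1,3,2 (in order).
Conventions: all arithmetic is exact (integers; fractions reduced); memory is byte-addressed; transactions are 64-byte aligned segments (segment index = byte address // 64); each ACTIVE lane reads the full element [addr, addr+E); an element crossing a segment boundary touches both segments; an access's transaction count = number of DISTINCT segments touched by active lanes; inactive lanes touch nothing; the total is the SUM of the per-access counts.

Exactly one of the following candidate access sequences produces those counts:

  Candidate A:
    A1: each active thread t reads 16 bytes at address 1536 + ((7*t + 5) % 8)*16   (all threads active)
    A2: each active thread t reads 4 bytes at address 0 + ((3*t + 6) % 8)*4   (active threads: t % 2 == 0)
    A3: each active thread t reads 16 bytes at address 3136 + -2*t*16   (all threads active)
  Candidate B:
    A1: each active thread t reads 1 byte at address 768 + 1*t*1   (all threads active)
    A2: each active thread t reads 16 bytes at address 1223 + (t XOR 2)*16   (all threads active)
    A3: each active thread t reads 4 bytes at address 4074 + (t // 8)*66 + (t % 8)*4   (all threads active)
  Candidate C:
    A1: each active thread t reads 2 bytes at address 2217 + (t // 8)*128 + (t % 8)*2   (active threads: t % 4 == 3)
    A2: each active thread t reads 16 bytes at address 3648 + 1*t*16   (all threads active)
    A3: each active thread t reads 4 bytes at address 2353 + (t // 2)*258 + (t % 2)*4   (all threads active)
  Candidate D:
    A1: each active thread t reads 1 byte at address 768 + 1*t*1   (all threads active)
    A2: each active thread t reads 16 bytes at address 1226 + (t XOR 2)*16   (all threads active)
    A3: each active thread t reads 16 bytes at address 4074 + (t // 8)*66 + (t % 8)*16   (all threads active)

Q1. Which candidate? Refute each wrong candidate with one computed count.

A: A1 gives 2 transactions, not 1
C: A2 gives 2 transactions, not 3
D: A3 gives 3 transactions, not 2
B: all counts match (1,3,2)

Answer: B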